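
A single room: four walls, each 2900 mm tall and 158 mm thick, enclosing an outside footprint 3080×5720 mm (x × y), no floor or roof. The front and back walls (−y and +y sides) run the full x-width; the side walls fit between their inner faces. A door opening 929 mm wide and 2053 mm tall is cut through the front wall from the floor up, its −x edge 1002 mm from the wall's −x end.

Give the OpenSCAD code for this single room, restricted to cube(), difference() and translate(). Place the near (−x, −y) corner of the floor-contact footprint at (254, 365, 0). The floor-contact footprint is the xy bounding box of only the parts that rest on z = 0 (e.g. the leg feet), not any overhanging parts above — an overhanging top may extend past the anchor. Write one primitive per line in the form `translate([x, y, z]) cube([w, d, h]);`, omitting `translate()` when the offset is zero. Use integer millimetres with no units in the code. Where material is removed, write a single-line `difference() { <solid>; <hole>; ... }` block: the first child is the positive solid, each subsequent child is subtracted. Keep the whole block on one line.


difference() { translate([254, 365, 0]) cube([3080, 158, 2900]); translate([1256, 365, 0]) cube([929, 158, 2053]); }
translate([254, 5927, 0]) cube([3080, 158, 2900]);
translate([254, 523, 0]) cube([158, 5404, 2900]);
translate([3176, 523, 0]) cube([158, 5404, 2900]);


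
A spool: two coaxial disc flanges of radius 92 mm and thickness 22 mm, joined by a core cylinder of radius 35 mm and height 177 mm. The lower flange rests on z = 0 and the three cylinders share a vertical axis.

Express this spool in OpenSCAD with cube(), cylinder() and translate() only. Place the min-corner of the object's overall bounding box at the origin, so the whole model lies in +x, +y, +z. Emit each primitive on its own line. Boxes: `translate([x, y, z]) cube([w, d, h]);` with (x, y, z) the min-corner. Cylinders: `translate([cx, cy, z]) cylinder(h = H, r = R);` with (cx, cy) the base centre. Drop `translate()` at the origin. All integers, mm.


translate([92, 92, 0]) cylinder(h = 22, r = 92);
translate([92, 92, 22]) cylinder(h = 177, r = 35);
translate([92, 92, 199]) cylinder(h = 22, r = 92);


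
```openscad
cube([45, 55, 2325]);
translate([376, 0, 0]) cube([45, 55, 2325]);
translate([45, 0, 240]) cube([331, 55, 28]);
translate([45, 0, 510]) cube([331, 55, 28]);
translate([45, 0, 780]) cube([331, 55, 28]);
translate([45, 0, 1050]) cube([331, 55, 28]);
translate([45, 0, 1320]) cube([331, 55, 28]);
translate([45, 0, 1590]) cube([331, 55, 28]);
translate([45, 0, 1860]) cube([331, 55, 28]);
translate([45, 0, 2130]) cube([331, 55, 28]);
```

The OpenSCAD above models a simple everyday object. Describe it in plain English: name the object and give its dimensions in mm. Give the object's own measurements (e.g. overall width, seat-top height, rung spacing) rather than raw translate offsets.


A straight ladder. Two 45×55 mm vertical rails, 2325 mm tall, stand 421 mm apart (outside-to-outside) with their front faces coplanar on the −y side. 8 rungs, each 55 mm deep and 28 mm tall, span between the inner faces of the rails, front faces flush with the rails. The lowest rung's underside is at z = 240 mm and rungs are spaced 270 mm apart (underside to underside).


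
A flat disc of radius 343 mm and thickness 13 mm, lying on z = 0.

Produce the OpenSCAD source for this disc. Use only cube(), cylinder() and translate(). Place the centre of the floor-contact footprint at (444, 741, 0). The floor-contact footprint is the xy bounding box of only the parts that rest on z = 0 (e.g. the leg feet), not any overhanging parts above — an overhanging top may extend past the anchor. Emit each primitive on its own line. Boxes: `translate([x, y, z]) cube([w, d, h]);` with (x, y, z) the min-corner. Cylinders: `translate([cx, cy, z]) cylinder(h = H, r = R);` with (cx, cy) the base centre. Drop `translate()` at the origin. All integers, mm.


translate([444, 741, 0]) cylinder(h = 13, r = 343);


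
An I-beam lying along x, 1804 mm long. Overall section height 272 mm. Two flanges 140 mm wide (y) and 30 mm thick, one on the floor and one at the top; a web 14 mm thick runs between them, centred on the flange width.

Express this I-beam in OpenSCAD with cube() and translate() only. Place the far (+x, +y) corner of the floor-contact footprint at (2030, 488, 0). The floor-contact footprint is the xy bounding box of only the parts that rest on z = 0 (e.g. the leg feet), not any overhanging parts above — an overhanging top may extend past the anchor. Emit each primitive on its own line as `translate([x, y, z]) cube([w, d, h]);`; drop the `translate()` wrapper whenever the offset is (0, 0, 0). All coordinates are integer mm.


translate([226, 348, 0]) cube([1804, 140, 30]);
translate([226, 411, 30]) cube([1804, 14, 212]);
translate([226, 348, 242]) cube([1804, 140, 30]);


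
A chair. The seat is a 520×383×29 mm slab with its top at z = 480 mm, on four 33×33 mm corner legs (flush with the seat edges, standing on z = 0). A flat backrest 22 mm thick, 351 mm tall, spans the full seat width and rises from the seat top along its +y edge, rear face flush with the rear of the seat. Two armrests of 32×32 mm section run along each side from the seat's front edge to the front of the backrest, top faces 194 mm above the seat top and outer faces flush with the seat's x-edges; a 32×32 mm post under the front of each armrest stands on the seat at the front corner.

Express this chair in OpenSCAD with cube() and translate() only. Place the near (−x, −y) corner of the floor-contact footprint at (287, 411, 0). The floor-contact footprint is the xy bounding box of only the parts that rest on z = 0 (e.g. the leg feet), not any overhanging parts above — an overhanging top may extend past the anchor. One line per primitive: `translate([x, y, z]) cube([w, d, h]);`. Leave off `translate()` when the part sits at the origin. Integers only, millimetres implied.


translate([287, 411, 451]) cube([520, 383, 29]);
translate([287, 411, 0]) cube([33, 33, 451]);
translate([774, 411, 0]) cube([33, 33, 451]);
translate([287, 761, 0]) cube([33, 33, 451]);
translate([774, 761, 0]) cube([33, 33, 451]);
translate([287, 772, 480]) cube([520, 22, 351]);
translate([287, 411, 642]) cube([32, 361, 32]);
translate([775, 411, 642]) cube([32, 361, 32]);
translate([287, 411, 480]) cube([32, 32, 162]);
translate([775, 411, 480]) cube([32, 32, 162]);


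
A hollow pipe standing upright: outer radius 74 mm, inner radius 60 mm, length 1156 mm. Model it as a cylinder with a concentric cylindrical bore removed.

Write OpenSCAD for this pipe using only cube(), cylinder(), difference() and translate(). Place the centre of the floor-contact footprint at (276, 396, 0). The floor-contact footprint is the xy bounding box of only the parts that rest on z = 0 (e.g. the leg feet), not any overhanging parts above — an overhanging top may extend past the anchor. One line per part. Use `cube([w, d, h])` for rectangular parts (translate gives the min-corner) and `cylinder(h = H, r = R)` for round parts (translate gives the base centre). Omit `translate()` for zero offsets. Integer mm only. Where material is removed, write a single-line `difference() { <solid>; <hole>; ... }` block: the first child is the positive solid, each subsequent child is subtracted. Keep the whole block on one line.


difference() { translate([276, 396, 0]) cylinder(h = 1156, r = 74); translate([276, 396, 0]) cylinder(h = 1156, r = 60); }


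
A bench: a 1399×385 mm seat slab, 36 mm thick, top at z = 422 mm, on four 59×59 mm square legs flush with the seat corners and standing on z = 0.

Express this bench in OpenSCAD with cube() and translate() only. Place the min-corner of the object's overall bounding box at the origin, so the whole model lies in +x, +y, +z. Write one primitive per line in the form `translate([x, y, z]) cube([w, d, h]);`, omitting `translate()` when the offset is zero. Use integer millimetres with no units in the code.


translate([0, 0, 386]) cube([1399, 385, 36]);
cube([59, 59, 386]);
translate([0, 326, 0]) cube([59, 59, 386]);
translate([1340, 0, 0]) cube([59, 59, 386]);
translate([1340, 326, 0]) cube([59, 59, 386]);


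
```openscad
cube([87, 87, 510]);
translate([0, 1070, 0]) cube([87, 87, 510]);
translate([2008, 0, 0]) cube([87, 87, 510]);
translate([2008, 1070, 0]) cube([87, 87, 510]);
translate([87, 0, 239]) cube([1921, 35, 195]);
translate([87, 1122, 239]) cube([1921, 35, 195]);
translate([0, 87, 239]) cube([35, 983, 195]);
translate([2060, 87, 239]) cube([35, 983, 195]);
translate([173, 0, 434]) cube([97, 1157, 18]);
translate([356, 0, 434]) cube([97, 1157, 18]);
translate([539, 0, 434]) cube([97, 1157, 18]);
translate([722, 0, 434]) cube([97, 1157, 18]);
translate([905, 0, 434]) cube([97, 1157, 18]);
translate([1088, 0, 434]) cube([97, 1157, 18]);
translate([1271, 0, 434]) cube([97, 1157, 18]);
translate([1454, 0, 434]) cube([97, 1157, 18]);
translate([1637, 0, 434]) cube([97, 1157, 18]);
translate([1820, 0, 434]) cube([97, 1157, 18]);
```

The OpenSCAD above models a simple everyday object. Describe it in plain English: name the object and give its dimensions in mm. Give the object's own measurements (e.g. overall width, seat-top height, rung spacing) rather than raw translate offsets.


A bed frame 2095 mm long (x) by 1157 mm wide (y). Four 87×87 mm corner posts, 510 mm tall, at the corners of the footprint. Four rails of 35 mm thickness and 195 mm height run between adjacent posts with their undersides at z = 239 mm, their outer faces flush with the outside of the frame (the two x-running rails run between the posts' inner faces; the two y-running rails run between the posts' inner faces). 10 slats, each 97 mm wide (x) and 18 mm thick, lie across the top of the two x-running rails, running the full 1157 mm width of the frame in y; along x they sit between the end posts with a 86 mm gap after the −x posts and between neighbouring slats, leaving 91 mm before the +x posts.


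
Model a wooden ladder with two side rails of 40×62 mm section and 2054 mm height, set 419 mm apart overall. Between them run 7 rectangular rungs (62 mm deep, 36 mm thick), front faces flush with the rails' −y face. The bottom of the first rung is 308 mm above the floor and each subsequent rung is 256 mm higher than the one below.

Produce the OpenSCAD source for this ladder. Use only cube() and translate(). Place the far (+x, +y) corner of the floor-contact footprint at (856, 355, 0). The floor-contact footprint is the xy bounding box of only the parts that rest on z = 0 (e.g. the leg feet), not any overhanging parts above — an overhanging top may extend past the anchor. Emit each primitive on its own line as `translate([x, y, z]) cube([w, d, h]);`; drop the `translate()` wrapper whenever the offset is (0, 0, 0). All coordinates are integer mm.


// rung span = 419 - 2*40 = 339
// rung[k] z = 308 + k*256
translate([437, 293, 0]) cube([40, 62, 2054]);
translate([816, 293, 0]) cube([40, 62, 2054]);
translate([477, 293, 308]) cube([339, 62, 36]);
translate([477, 293, 564]) cube([339, 62, 36]);
translate([477, 293, 820]) cube([339, 62, 36]);
translate([477, 293, 1076]) cube([339, 62, 36]);
translate([477, 293, 1332]) cube([339, 62, 36]);
translate([477, 293, 1588]) cube([339, 62, 36]);
translate([477, 293, 1844]) cube([339, 62, 36]);


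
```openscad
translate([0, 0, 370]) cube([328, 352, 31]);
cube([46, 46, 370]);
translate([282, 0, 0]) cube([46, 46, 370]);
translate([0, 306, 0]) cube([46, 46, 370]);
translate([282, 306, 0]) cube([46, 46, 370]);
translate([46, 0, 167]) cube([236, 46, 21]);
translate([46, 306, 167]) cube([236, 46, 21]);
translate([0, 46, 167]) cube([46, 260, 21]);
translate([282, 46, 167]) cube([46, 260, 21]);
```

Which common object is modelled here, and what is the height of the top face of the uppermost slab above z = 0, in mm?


A stool. The seat height is 401 mm.

A 328×352×31 slab at z = 370 on four corner posts — a stool. The seat top is 370 + 31 = 401 mm.


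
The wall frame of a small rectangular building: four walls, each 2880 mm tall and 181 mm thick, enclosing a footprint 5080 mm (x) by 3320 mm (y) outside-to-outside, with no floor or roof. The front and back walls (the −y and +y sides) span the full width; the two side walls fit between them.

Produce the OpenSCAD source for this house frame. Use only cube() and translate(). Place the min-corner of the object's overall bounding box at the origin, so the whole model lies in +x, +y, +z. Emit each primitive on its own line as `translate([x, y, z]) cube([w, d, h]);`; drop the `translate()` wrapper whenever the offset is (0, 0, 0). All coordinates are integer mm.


cube([5080, 181, 2880]);
translate([0, 3139, 0]) cube([5080, 181, 2880]);
translate([0, 181, 0]) cube([181, 2958, 2880]);
translate([4899, 181, 0]) cube([181, 2958, 2880]);


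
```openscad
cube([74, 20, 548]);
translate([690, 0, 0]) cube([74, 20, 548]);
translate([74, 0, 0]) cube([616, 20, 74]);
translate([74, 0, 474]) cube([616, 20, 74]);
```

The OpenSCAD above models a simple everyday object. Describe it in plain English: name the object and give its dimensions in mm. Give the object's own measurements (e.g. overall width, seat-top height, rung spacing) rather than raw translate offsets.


A rectangular picture frame lying in the x–z plane (depth along y). The opening is 616 mm wide (x) by 400 mm tall (z), surrounded by a border 74 mm wide on all four sides. The frame is 20 mm deep and is made of two full-height vertical stiles with two horizontal rails fitted between them.


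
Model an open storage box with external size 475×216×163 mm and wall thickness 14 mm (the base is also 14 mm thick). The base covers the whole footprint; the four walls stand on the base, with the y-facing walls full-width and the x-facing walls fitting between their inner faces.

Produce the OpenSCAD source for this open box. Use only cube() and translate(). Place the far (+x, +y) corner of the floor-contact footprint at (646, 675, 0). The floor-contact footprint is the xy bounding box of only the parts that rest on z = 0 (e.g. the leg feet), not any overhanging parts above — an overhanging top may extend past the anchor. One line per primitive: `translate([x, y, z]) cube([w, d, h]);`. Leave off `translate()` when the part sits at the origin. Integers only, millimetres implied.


translate([171, 459, 0]) cube([475, 216, 14]);
translate([171, 459, 14]) cube([475, 14, 149]);
translate([171, 661, 14]) cube([475, 14, 149]);
translate([171, 473, 14]) cube([14, 188, 149]);
translate([632, 473, 14]) cube([14, 188, 149]);


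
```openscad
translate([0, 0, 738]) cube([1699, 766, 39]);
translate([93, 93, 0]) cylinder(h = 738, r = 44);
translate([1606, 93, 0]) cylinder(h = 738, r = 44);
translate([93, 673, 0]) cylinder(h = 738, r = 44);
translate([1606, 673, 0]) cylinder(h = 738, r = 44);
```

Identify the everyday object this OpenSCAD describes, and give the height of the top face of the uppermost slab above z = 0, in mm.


A table. The table height is 777 mm.

A 1699×766×39 slab sits at z = 738 on four Ø88 mm round legs — a table. The top surface is at 738 + 39 = 777 mm.


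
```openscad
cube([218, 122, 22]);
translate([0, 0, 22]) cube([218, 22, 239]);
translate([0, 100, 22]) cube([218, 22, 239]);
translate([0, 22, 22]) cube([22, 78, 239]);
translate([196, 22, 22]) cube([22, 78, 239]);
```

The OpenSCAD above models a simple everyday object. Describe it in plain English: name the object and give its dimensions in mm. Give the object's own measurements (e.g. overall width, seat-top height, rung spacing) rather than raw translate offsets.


An open-topped rectangular box: outside dimensions 218×122×261 mm, with a uniform wall and base thickness of 22 mm. The base is a full 218×122 slab on the floor; four walls sit on top of the base. The front and back walls (the −y and +y sides) span the full width; the two side walls fit between them.


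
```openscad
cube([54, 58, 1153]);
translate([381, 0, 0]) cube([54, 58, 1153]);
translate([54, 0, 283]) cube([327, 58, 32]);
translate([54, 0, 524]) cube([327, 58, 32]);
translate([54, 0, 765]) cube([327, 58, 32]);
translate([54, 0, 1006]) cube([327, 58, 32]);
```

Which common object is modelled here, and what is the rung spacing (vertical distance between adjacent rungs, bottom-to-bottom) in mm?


A ladder. The rung spacing is 241 mm.

Two tall 54×58 posts with 4 short bars between them — a ladder. Adjacent rungs sit at z = 283 and z = 524, so the spacing is 524 − 283 = 241 mm.


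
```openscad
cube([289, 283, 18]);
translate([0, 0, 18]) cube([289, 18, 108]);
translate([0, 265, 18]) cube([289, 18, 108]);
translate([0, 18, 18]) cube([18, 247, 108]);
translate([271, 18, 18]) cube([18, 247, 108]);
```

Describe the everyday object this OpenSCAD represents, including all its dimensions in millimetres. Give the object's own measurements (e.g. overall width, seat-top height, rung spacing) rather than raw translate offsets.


An open-topped rectangular box: outside dimensions 289×283×126 mm, with a uniform wall and base thickness of 18 mm. The base is a full 289×283 slab on the floor; four walls sit on top of the base. The front and back walls (the −y and +y sides) span the full width; the two side walls fit between them.


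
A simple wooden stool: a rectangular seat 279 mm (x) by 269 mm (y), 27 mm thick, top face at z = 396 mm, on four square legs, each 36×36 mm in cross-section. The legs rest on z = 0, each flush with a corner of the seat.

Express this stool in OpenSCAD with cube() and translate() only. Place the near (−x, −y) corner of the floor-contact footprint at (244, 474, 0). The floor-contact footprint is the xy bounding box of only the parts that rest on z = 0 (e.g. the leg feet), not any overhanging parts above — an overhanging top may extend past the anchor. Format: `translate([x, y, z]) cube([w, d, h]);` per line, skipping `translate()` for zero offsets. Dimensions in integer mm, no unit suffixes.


translate([244, 474, 369]) cube([279, 269, 27]);
translate([244, 474, 0]) cube([36, 36, 369]);
translate([487, 474, 0]) cube([36, 36, 369]);
translate([244, 707, 0]) cube([36, 36, 369]);
translate([487, 707, 0]) cube([36, 36, 369]);


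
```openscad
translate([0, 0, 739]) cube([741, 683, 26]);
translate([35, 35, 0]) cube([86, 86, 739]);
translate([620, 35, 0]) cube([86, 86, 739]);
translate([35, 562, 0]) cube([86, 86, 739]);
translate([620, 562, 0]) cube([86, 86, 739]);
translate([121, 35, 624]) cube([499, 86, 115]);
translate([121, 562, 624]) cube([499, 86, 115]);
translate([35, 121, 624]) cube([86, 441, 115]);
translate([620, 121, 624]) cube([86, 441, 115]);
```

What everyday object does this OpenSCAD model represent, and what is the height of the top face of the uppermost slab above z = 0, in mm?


A table. The table height is 765 mm.

A 741×683×26 slab sits at z = 739 on four 86 mm square posts — a table. The top surface is at 739 + 26 = 765 mm.


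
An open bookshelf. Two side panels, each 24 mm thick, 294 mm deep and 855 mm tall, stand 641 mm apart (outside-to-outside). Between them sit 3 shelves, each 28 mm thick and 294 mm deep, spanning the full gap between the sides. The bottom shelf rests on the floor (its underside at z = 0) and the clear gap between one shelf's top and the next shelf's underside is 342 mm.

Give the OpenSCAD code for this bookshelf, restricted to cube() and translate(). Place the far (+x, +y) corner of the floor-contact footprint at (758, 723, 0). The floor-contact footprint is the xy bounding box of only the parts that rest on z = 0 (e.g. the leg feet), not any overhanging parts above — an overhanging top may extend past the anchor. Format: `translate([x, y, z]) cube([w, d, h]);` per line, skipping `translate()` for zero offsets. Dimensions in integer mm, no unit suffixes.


translate([117, 429, 0]) cube([24, 294, 855]);
translate([734, 429, 0]) cube([24, 294, 855]);
translate([141, 429, 0]) cube([593, 294, 28]);
translate([141, 429, 370]) cube([593, 294, 28]);
translate([141, 429, 740]) cube([593, 294, 28]);


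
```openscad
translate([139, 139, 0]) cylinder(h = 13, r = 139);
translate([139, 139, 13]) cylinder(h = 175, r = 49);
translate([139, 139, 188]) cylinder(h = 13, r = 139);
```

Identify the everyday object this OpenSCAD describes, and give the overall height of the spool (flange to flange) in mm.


A spool. The overall height is 201 mm.

Three coaxial cylinders, large–small–large — a spool. Two 13 mm flanges and a 175 mm core give 13 + 175 + 13 = 201 mm.


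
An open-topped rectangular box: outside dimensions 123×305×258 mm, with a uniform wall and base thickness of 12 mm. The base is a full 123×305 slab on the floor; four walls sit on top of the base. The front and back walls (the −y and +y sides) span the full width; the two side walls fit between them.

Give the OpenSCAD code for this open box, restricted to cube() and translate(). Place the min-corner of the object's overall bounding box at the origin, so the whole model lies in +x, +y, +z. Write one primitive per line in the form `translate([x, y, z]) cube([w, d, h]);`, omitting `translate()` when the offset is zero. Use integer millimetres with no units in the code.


cube([123, 305, 12]);
translate([0, 0, 12]) cube([123, 12, 246]);
translate([0, 293, 12]) cube([123, 12, 246]);
translate([0, 12, 12]) cube([12, 281, 246]);
translate([111, 12, 12]) cube([12, 281, 246]);


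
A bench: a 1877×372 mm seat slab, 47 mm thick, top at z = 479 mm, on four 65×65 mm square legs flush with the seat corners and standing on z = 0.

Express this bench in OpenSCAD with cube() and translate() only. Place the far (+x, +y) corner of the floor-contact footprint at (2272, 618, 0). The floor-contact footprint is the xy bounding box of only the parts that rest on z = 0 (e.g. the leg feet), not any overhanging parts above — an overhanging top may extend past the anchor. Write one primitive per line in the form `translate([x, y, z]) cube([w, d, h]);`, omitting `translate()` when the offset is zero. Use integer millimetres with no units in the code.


translate([395, 246, 432]) cube([1877, 372, 47]);
translate([395, 246, 0]) cube([65, 65, 432]);
translate([395, 553, 0]) cube([65, 65, 432]);
translate([2207, 246, 0]) cube([65, 65, 432]);
translate([2207, 553, 0]) cube([65, 65, 432]);


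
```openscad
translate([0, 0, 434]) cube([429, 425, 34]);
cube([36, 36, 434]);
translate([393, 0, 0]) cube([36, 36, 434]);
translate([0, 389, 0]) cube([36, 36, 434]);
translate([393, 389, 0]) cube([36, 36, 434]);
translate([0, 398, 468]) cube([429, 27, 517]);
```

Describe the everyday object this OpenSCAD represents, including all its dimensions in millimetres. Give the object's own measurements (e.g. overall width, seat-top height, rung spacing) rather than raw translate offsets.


A chair. The seat is a 429×425×34 mm slab with its top at z = 468 mm, on four 36×36 mm corner legs (flush with the seat edges, standing on z = 0). A flat backrest 27 mm thick, 517 mm tall, spans the full seat width and rises from the seat top along its +y edge, rear face flush with the rear of the seat.


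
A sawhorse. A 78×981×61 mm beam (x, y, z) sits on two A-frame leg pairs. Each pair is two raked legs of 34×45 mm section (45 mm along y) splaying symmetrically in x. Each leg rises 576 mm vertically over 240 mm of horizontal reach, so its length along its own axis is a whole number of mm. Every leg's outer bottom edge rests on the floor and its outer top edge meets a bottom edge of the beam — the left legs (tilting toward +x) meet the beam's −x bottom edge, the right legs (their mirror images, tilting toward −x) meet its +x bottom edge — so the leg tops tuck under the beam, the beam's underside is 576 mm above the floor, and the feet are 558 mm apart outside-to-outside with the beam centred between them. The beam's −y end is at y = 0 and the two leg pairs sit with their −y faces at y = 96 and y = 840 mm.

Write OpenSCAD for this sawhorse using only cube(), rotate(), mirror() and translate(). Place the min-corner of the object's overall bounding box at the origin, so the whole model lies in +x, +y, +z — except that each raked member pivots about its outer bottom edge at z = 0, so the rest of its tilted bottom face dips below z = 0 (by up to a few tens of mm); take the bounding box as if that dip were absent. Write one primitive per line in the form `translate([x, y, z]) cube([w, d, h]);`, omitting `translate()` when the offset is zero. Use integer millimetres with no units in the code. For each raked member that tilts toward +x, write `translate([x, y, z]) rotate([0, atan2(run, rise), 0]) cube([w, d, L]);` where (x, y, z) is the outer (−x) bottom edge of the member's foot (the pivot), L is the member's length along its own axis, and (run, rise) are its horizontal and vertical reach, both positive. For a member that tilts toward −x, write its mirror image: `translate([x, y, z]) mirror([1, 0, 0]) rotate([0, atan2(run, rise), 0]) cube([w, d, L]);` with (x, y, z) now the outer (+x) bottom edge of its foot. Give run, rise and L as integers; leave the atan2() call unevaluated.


translate([240, 0, 576]) cube([78, 981, 61]);
translate([0, 96, 0]) rotate([0, atan2(240, 576), 0]) cube([34, 45, 624]);
translate([558, 96, 0]) mirror([1, 0, 0]) rotate([0, atan2(240, 576), 0]) cube([34, 45, 624]);
translate([0, 840, 0]) rotate([0, atan2(240, 576), 0]) cube([34, 45, 624]);
translate([558, 840, 0]) mirror([1, 0, 0]) rotate([0, atan2(240, 576), 0]) cube([34, 45, 624]);


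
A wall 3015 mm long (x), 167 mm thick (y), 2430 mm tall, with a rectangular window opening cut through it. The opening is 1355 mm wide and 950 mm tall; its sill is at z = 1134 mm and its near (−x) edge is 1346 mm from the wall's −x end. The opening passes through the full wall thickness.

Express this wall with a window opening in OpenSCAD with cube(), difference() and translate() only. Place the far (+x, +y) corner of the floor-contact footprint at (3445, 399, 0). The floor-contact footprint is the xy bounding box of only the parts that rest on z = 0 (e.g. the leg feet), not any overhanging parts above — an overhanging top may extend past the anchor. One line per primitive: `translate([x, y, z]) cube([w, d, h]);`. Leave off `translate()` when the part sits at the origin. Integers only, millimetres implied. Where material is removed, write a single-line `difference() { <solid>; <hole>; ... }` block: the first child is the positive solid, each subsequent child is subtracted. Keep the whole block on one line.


difference() { translate([430, 232, 0]) cube([3015, 167, 2430]); translate([1776, 232, 1134]) cube([1355, 167, 950]); }


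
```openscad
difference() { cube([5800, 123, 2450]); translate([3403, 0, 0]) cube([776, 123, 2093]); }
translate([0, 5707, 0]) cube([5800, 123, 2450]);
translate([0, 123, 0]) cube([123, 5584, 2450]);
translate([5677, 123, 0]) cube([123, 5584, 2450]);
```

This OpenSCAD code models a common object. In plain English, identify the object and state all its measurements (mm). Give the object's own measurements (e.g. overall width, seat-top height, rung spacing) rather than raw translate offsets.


A single room: four walls, each 2450 mm tall and 123 mm thick, enclosing an outside footprint 5800×5830 mm (x × y), no floor or roof. The front and back walls (−y and +y sides) run the full x-width; the side walls fit between their inner faces. A door opening 776 mm wide and 2093 mm tall is cut through the front wall from the floor up, its −x edge 3403 mm from the wall's −x end.


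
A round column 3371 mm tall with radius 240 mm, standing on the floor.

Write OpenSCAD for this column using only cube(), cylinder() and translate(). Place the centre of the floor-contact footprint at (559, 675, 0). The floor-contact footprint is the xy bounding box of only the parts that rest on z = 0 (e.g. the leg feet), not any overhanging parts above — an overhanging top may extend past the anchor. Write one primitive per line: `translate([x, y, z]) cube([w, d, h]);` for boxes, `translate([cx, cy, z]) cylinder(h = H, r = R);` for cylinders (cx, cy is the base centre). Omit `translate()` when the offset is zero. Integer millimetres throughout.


translate([559, 675, 0]) cylinder(h = 3371, r = 240);


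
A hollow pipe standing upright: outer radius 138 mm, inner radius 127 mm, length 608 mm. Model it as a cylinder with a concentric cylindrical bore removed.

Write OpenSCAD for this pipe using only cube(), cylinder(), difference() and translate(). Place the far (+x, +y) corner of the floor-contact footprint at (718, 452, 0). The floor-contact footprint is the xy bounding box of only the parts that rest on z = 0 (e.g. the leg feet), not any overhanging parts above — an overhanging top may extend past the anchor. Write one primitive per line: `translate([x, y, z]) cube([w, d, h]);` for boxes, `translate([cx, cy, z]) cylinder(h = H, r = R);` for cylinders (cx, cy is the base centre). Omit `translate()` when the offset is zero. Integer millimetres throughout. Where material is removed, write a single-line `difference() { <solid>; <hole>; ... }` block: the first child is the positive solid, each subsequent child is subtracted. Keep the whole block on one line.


difference() { translate([580, 314, 0]) cylinder(h = 608, r = 138); translate([580, 314, 0]) cylinder(h = 608, r = 127); }


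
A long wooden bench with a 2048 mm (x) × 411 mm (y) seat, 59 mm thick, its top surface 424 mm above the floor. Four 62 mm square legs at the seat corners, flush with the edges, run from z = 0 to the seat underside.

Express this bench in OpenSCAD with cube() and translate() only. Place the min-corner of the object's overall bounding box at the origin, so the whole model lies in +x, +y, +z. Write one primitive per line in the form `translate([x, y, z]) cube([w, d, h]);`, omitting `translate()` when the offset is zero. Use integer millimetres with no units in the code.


translate([0, 0, 365]) cube([2048, 411, 59]);
cube([62, 62, 365]);
translate([0, 349, 0]) cube([62, 62, 365]);
translate([1986, 0, 0]) cube([62, 62, 365]);
translate([1986, 349, 0]) cube([62, 62, 365]);


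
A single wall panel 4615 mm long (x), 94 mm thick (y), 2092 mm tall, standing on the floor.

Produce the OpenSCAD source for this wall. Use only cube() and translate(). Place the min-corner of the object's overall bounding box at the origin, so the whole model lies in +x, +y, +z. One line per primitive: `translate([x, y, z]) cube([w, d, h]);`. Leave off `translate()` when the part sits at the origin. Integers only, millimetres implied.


cube([4615, 94, 2092]);


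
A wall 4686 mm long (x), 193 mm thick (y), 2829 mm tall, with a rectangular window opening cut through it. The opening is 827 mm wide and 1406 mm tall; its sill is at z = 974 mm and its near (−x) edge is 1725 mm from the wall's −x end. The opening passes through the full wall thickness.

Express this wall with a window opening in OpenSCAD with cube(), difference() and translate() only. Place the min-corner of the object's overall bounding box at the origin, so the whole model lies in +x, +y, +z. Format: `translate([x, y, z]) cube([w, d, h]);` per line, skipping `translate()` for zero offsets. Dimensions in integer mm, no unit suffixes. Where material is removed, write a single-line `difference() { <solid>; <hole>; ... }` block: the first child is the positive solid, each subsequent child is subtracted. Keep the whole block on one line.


difference() { cube([4686, 193, 2829]); translate([1725, 0, 974]) cube([827, 193, 1406]); }


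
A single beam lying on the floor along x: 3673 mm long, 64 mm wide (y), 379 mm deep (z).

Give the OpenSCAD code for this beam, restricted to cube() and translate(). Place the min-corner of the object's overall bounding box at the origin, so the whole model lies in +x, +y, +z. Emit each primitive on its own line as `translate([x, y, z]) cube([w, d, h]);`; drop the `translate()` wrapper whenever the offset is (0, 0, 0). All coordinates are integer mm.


cube([3673, 64, 379]);


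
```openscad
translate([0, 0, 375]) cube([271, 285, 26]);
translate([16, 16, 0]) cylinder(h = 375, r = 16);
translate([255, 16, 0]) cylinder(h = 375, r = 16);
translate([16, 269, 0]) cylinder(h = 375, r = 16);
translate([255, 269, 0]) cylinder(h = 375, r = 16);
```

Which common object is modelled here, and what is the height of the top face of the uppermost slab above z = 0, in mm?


A stool. The seat height is 401 mm.

A 271×285×26 slab at z = 375 on four corner cylinders — a stool. The seat top is 375 + 26 = 401 mm.


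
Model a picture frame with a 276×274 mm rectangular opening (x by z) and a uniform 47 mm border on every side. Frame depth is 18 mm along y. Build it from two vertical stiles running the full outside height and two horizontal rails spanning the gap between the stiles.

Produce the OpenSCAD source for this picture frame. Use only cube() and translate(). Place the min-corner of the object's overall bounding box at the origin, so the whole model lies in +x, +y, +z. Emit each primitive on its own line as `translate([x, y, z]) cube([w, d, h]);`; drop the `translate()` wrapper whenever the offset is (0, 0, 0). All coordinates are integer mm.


cube([47, 18, 368]);
translate([323, 0, 0]) cube([47, 18, 368]);
translate([47, 0, 0]) cube([276, 18, 47]);
translate([47, 0, 321]) cube([276, 18, 47]);


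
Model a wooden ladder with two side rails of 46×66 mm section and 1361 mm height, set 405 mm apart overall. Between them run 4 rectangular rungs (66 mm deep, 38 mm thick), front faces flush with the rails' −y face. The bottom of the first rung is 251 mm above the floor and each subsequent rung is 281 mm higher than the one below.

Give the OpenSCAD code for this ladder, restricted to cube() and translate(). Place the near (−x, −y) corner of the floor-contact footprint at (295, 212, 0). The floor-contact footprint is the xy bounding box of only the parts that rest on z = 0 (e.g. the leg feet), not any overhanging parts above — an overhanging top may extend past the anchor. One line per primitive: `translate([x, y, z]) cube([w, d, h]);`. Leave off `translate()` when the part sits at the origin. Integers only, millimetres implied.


translate([295, 212, 0]) cube([46, 66, 1361]);
translate([654, 212, 0]) cube([46, 66, 1361]);
translate([341, 212, 251]) cube([313, 66, 38]);
translate([341, 212, 532]) cube([313, 66, 38]);
translate([341, 212, 813]) cube([313, 66, 38]);
translate([341, 212, 1094]) cube([313, 66, 38]);


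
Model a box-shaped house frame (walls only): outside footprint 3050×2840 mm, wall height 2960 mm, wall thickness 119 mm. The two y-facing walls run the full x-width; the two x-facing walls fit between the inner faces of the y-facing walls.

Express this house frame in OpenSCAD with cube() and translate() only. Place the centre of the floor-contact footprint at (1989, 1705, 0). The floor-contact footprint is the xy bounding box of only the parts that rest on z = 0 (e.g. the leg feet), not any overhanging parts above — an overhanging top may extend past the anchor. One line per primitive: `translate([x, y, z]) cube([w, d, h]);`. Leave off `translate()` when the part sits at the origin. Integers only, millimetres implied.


translate([464, 285, 0]) cube([3050, 119, 2960]);
translate([464, 3006, 0]) cube([3050, 119, 2960]);
translate([464, 404, 0]) cube([119, 2602, 2960]);
translate([3395, 404, 0]) cube([119, 2602, 2960]);


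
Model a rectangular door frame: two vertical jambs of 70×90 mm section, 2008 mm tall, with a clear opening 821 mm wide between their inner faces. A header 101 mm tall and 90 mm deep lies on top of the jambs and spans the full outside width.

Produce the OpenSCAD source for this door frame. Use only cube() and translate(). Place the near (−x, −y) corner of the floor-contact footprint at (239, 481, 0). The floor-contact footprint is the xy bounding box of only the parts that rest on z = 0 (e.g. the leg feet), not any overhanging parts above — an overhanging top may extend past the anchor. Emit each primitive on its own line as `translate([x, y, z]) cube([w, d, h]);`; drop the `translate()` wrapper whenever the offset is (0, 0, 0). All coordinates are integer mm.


translate([239, 481, 0]) cube([70, 90, 2008]);
translate([1130, 481, 0]) cube([70, 90, 2008]);
translate([239, 481, 2008]) cube([961, 90, 101]);


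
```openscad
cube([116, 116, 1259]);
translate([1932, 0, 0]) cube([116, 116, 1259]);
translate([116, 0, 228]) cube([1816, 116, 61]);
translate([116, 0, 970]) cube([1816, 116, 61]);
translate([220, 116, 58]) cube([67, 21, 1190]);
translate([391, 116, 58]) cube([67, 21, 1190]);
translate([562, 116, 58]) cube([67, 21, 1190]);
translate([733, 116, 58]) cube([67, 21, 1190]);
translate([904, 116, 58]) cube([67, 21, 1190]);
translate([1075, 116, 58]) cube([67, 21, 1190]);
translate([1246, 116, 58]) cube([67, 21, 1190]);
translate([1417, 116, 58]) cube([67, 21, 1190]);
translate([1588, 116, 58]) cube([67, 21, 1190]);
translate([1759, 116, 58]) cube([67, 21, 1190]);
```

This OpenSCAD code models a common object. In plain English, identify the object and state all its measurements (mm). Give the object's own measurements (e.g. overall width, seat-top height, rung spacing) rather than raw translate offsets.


A fence section. Two 116×116 mm posts, 1259 mm tall, stand on the floor with a clear span of 1816 mm between their inner faces. Two horizontal rails of 116×61 mm section span the gap between the posts with their undersides at z = 228 mm and z = 970 mm, flush with the posts' −y face. 10 pickets, each 67 mm wide, 21 mm thick and 1190 mm tall, are fixed to the +y face of the rails with their bottoms at z = 58 mm, spaced across the span with a 104 mm gap after the −x post and between neighbouring pickets, with 106 mm left before the +x post.


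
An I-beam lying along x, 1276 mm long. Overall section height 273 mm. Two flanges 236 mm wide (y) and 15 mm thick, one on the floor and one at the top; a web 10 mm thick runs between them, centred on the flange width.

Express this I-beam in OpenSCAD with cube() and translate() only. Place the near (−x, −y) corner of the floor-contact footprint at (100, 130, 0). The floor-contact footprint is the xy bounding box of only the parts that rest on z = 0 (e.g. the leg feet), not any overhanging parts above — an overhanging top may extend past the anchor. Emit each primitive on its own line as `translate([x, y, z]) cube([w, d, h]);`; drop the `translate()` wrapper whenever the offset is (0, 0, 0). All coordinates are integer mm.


translate([100, 130, 0]) cube([1276, 236, 15]);
translate([100, 243, 15]) cube([1276, 10, 243]);
translate([100, 130, 258]) cube([1276, 236, 15]);


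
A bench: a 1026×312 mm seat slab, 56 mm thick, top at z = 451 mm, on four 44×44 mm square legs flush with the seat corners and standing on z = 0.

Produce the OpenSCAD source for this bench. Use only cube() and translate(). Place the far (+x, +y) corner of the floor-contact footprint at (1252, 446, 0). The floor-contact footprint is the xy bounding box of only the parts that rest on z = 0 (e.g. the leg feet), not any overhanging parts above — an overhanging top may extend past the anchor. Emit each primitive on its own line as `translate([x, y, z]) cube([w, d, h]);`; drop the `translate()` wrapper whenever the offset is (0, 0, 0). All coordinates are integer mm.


translate([226, 134, 395]) cube([1026, 312, 56]);
translate([226, 134, 0]) cube([44, 44, 395]);
translate([226, 402, 0]) cube([44, 44, 395]);
translate([1208, 134, 0]) cube([44, 44, 395]);
translate([1208, 402, 0]) cube([44, 44, 395]);


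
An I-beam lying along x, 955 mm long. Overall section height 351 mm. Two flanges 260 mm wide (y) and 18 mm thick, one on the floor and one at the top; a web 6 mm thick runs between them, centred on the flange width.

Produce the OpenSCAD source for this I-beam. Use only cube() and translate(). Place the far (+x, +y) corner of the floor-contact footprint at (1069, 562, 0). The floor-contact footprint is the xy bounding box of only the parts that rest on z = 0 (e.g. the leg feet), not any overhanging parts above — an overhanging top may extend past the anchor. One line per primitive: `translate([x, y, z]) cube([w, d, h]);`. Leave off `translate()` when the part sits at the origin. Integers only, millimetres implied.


translate([114, 302, 0]) cube([955, 260, 18]);
translate([114, 429, 18]) cube([955, 6, 315]);
translate([114, 302, 333]) cube([955, 260, 18]);
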